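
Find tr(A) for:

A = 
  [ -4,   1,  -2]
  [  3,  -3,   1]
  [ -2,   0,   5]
-2

tr(A) = -4 + -3 + 5 = -2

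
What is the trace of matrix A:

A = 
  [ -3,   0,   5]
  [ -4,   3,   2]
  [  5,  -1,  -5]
-5

tr(A) = -3 + 3 + -5 = -5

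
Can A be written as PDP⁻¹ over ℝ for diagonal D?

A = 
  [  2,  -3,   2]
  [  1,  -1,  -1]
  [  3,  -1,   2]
No

Characteristic polynomial: det(λI - A) = λ³ - 3λ² - 4λ - 13
By the rational root theorem any rational root is an integer dividing 13; none of those is a root, so p(λ) has no rational roots and hence (being an irreducible cubic) no repeated roots.
Discriminant of the cubic: Δ = -8375
Δ < 0 ⇒ one real eigenvalue and a complex-conjugate pair: λ ≈ 4.521, -0.7604 + 1.516i, -0.7604 - 1.516i
Has complex eigenvalues (not diagonalizable over ℝ).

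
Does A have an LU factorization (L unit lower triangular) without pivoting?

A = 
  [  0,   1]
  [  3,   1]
No.
A[1,1] = 0 but A[2,1] = 3 ≠ 0. Any LU with L unit lower triangular has (LU)[1,1] = U[1,1] and (LU)[2,1] = L[2,1]·U[1,1]; matching A forces U[1,1] = 0, which then forces (LU)[2,1] = 0 ≠ 3. A row swap (pivoting) is required.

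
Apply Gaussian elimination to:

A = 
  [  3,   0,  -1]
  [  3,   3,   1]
Row operations:
R2 → R2 - (1)·R1

Resulting echelon form:
REF = 
  [  3,   0,  -1]
  [  0,   3,   2]

Rank = 2 (number of non-zero pivot rows).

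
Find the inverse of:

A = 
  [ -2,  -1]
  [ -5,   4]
det(A) = (-2)(4) - (-1)(-5) = -13
For a 2×2 matrix, A⁻¹ = (1/det(A)) · [[d, -b], [-c, a]]
    = (-1/13) · [[4, 1], [5, -2]]

A⁻¹ = 
  [-4/13, -1/13]
  [-5/13,  2/13]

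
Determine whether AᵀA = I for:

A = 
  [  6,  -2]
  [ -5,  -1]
No

AᵀA = 
  [ 61,  -7]
  [ -7,   5]
≠ I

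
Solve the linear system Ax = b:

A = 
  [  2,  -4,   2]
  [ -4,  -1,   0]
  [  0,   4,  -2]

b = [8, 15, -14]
Row reduce the augmented matrix [A|b]:
R2 → R2 + (2)·R1
R3 → R3 + (4/9)·R2
REF = 
  [   2,   -4,    2,    8]
  [   0,   -9,    4,   31]
  [   0,    0, -2/9, -2/9]

Back-substitution:
x₃ = (-2/9) / (-2/9) = 1
x₂ = (31 - (4)(1)) / (-9) = -3
x₁ = (8 - (-4)(-3) - (2)(1)) / 2 = -3

x = [-3, -3, 1]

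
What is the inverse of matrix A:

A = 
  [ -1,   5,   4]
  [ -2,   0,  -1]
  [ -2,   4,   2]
det(A) = (-1)·((0)(2) - (-1)(4)) - (5)·((-2)(2) - (-1)(-2)) + (4)·((-2)(4) - (0)(-2))
  = (-1)(4) - (5)(-6) + (4)(-8)
  = -6
det(A) = -6 ≠ 0, so A is invertible.

Cofactors Cᵢⱼ = (-1)ⁱ⁺ʲ·Mᵢⱼ:
C = 
  [  4,   6,  -8]
  [  6,   6,  -6]
  [ -5,  -9,  10]

adj(A) = Cᵀ:
adj(A) = 
  [  4,   6,  -5]
  [  6,   6,  -9]
  [ -8,  -6,  10]

A⁻¹ = (-1/6) · adj(A):
A⁻¹ = 
  [-2/3,   -1,  5/6]
  [  -1,   -1,  3/2]
  [ 4/3,    1, -5/3]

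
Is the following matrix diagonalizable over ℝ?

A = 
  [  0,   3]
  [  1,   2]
Yes

tr(A) = 2, det(A) = -3
Characteristic polynomial: λ² - tr(A)λ + det(A) = λ² - 2λ - 3
λ² - 2λ - 3 = (λ + 1)(λ - 3)
Eigenvalues: 3, -1
λ=-1: alg. mult. = 1, geom. mult. = 2 - rank(A - (-1)I) = 2 - 1 = 1
λ=3: alg. mult. = 1, geom. mult. = 2 - rank(A - (3)I) = 2 - 1 = 1
Sum of geometric multiplicities equals n, so A has n independent eigenvectors.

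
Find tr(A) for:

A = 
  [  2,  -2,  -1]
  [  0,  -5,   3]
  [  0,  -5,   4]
1

tr(A) = 2 + -5 + 4 = 1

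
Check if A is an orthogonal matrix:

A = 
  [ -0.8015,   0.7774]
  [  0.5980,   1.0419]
No

AᵀA = 
  [  1,   0]
  [  0,   1.6899]
≠ I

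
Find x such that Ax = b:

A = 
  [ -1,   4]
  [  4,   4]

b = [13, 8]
Row reduce the augmented matrix [A|b]:
R2 → R2 + (4)·R1
REF = 
  [ -1,   4,  13]
  [  0,  20,  60]

Back-substitution:
x₂ = 60 / 20 = 3
x₁ = (13 - (4)(3)) / (-1) = -1

x = [-1, 3]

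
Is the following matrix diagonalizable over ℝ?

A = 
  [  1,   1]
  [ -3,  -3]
Yes

tr(A) = -2, det(A) = 0
Characteristic polynomial: λ² - tr(A)λ + det(A) = λ² + 2λ
λ² + 2λ = λ(λ + 2)
Eigenvalues: 0, -2
λ=-2: alg. mult. = 1, geom. mult. = 2 - rank(A - (-2)I) = 2 - 1 = 1
λ=0: alg. mult. = 1, geom. mult. = 2 - rank(A - (0)I) = 2 - 1 = 1
Sum of geometric multiplicities equals n, so A has n independent eigenvectors.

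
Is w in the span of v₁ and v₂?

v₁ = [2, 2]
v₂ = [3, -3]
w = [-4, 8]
Yes

Form the augmented matrix and row-reduce:
[v₁|v₂|w] = 
  [  2,   3,  -4]
  [  2,  -3,   8]
R2 → R2 - (1)·R1
REF = 
  [  2,   3,  -4]
  [  0,  -6,  12]

No row of the form [0 0 | nonzero], so the system is consistent. Back-substitution gives c₁ = 1, c₂ = -2: w = (1)·v₁ + (-2)·v₂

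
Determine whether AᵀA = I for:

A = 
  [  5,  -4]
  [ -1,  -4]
No

AᵀA = 
  [ 26, -16]
  [-16,  32]
≠ I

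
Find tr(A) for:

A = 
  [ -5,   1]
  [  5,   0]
-5

tr(A) = -5 + 0 = -5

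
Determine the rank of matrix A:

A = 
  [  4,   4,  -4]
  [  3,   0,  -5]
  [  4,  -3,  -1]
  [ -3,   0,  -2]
rank(A) = 3

Row reduce:
R2 → R2 - (3/4)·R1
R3 → R3 - (1)·R1
R4 → R4 + (3/4)·R1
R3 → R3 - (7/3)·R2
R4 → R4 + (1)·R2
R4 → R4 + (21/23)·R3
REF = 
  [   4,    4,   -4]
  [   0,   -3,   -2]
  [   0,    0, 23/3]
  [   0,    0,    0]
Pivot columns: 1, 2, 3 → 3 pivots.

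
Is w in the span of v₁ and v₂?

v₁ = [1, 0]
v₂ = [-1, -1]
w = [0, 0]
Yes

Form the augmented matrix and row-reduce:
[v₁|v₂|w] = 
  [  1,  -1,   0]
  [  0,  -1,   0]
(already in echelon form — no row operations needed)

No row of the form [0 0 | nonzero], so the system is consistent. Back-substitution gives c₁ = 0, c₂ = 0: w = (0)·v₁ + (0)·v₂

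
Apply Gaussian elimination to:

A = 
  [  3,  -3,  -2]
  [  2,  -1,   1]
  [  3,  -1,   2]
Row operations:
R2 → R2 - (2/3)·R1
R3 → R3 - (1)·R1
R3 → R3 - (2)·R2

Resulting echelon form:
REF = 
  [   3,   -3,   -2]
  [   0,    1,  7/3]
  [   0,    0, -2/3]

Rank = 3 (number of non-zero pivot rows).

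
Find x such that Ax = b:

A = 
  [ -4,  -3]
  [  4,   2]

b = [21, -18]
Row reduce the augmented matrix [A|b]:
R2 → R2 + (1)·R1
REF = 
  [ -4,  -3,  21]
  [  0,  -1,   3]

Back-substitution:
x₂ = 3 / (-1) = -3
x₁ = (21 - (-3)(-3)) / (-4) = -3

x = [-3, -3]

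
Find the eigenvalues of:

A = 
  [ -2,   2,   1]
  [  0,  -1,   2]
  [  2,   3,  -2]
λ = -3, -1 + √7, -1 - √7  (≈ -3, 1.646, -3.646)

Characteristic polynomial: det(λI - A) = λ³ + 5λ² - 18
Testing integer divisors of the constant term: p(-3) = 0, so (λ + 3) is a factor:
p(λ) = (λ + 3)(λ² + 2λ - 6)
λ² + 2λ - 6 = 0  ⇒  λ = (-2 ± √((2)² - 4·(-6)))/2 = (-2 ± √(28))/2
  = -1 + √7,  -1 - √7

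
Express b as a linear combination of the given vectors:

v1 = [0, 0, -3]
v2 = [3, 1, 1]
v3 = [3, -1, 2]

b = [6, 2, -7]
c1 = 3, c2 = 2, c3 = 0

b = 3·v1 + 2·v2 + 0·v3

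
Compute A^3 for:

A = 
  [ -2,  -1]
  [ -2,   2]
A^3 = 
  [-12,  -6]
  [-12,  12]

A² = A·A:
A²[1,1] = (-2)(-2) + (-1)(-2) = 6
A²[1,2] = (-2)(-1) + (-1)(2) = 0
A²[2,1] = (-2)(-2) + (2)(-2) = 0
A²[2,2] = (-2)(-1) + (2)(2) = 6
A² = 
  [  6,   0]
  [  0,   6]

A^3 = A^2·A:
A^3[1,1] = (6)(-2) + (0)(-2) = -12
A^3[1,2] = (6)(-1) + (0)(2) = -6
A^3[2,1] = (0)(-2) + (6)(-2) = -12
A^3[2,2] = (0)(-1) + (6)(2) = 12
A^3 = 
  [-12,  -6]
  [-12,  12]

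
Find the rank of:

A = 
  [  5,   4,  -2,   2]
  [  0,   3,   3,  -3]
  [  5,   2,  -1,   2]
rank(A) = 3

Row reduce:
R3 → R3 - (1)·R1
R3 → R3 + (2/3)·R2
REF = 
  [  5,   4,  -2,   2]
  [  0,   3,   3,  -3]
  [  0,   0,   3,  -2]
Pivot columns: 1, 2, 3 → 3 pivots.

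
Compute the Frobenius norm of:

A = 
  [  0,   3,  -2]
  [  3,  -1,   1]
||A||_F = 4.899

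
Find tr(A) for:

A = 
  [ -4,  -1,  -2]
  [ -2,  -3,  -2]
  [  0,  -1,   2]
-5

tr(A) = -4 + -3 + 2 = -5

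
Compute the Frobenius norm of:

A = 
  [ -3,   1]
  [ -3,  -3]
||A||_F = 5.292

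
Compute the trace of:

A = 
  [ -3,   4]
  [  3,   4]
1

tr(A) = -3 + 4 = 1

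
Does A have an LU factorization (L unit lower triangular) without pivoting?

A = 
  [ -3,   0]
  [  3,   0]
Yes.
A[1,1] = -3 ≠ 0, so Gaussian elimination proceeds without a row swap: multiplier ℓ₂₁ = (3)/(-3) = -1, and U[2,2] = 0 - (-1)(0) = 0.
L = 
  [  1,   0]
  [ -1,   1]
U = 
  [ -3,   0]
  [  0,   0]
Check row 2 of LU: [(-1)(-3), (-1)(0) + 0] = [3, 0] = row 2 of A ✓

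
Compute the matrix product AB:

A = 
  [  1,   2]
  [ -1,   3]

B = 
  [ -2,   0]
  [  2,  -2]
A is 2×2 and B is 2×2, so AB is 2×2. Each entry is (row of A)·(column of B):
AB[1,1] = (1)(-2) + (2)(2) = 2
AB[1,2] = (1)(0) + (2)(-2) = -4
AB[2,1] = (-1)(-2) + (3)(2) = 8
AB[2,2] = (-1)(0) + (3)(-2) = -6

AB = 
  [  2,  -4]
  [  8,  -6]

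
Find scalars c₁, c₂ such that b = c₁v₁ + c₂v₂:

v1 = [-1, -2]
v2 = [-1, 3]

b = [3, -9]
c1 = 0, c2 = -3

b = 0·v1 + -3·v2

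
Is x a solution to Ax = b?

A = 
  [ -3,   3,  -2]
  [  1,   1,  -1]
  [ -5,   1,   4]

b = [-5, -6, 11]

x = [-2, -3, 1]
Yes

Ax = [-5, -6, 11] = b ✓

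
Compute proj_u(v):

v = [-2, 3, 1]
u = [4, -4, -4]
proj_u(v) = [-2, 2, 2]

v·u = (-2)(4) + (3)(-4) + (1)(-4) = -24
u·u = (4)² + (-4)² + (-4)² = 48
proj_u(v) = (v·u / u·u) × u = (-24/48) × u = (-1/2) × u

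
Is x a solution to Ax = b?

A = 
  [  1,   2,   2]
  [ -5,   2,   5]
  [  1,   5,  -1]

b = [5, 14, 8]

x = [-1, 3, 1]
No

Ax = [7, 16, 13] ≠ b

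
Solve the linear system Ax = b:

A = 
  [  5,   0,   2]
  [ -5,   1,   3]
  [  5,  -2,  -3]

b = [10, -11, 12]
Row reduce the augmented matrix [A|b]:
R2 → R2 + (1)·R1
R3 → R3 - (1)·R1
R3 → R3 + (2)·R2
REF = 
  [  5,   0,   2,  10]
  [  0,   1,   5,  -1]
  [  0,   0,   5,   0]

Back-substitution:
x₃ = 0 / 5 = 0
x₂ = (-1 - (5)(0)) / 1 = -1
x₁ = (10 - (0)(-1) - (2)(0)) / 5 = 2

x = [2, -1, 0]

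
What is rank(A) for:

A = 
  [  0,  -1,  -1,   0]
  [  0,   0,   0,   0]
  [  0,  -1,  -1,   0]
Row reduce:
R3 → R3 - (1)·R1
REF = 
  [  0,  -1,  -1,   0]
  [  0,   0,   0,   0]
  [  0,   0,   0,   0]
Pivot columns: 2 → 1 pivot.

rank(A) = 1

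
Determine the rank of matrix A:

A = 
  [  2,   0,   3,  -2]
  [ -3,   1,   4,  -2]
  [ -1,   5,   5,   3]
Row reduce:
R2 → R2 + (3/2)·R1
R3 → R3 + (1/2)·R1
R3 → R3 - (5)·R2
REF = 
  [   2,    0,    3,   -2]
  [   0,    1, 17/2,   -5]
  [   0,    0,  -36,   27]
Pivot columns: 1, 2, 3 → 3 pivots.

rank(A) = 3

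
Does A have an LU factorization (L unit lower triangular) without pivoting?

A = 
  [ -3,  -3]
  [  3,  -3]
Yes.
A[1,1] = -3 ≠ 0, so Gaussian elimination proceeds without a row swap: multiplier ℓ₂₁ = (3)/(-3) = -1, and U[2,2] = -3 - (-1)(-3) = -6.
L = 
  [  1,   0]
  [ -1,   1]
U = 
  [ -3,  -3]
  [  0,  -6]
Check row 2 of LU: [(-1)(-3), (-1)(-3) + (-6)] = [3, -3] = row 2 of A ✓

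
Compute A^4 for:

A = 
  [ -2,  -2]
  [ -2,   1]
A^4 = 
  [ 68,  26]
  [ 26,  29]

A² = A·A:
A²[1,1] = (-2)(-2) + (-2)(-2) = 8
A²[1,2] = (-2)(-2) + (-2)(1) = 2
A²[2,1] = (-2)(-2) + (1)(-2) = 2
A²[2,2] = (-2)(-2) + (1)(1) = 5
A² = 
  [  8,   2]
  [  2,   5]

A^3 = A^2·A:
A^3[1,1] = (8)(-2) + (2)(-2) = -20
A^3[1,2] = (8)(-2) + (2)(1) = -14
A^3[2,1] = (2)(-2) + (5)(-2) = -14
A^3[2,2] = (2)(-2) + (5)(1) = 1
A^3 = 
  [-20, -14]
  [-14,   1]

A^4 = A^3·A:
A^4[1,1] = (-20)(-2) + (-14)(-2) = 68
A^4[1,2] = (-20)(-2) + (-14)(1) = 26
A^4[2,1] = (-14)(-2) + (1)(-2) = 26
A^4[2,2] = (-14)(-2) + (1)(1) = 29
A^4 = 
  [ 68,  26]
  [ 26,  29]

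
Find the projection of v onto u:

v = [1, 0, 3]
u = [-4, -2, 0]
v·u = (1)(-4) + (0)(-2) + (3)(0) = -4
u·u = (-4)² + (-2)² + (0)² = 20
proj_u(v) = (v·u / u·u) × u = (-4/20) × u = (-1/5) × u

proj_u(v) = [4/5, 2/5, 0]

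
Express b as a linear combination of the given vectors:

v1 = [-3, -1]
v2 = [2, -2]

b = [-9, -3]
c1 = 3, c2 = 0

b = 3·v1 + 0·v2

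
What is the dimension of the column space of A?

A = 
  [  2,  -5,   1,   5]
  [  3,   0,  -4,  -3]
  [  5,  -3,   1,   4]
Row reduce:
R2 → R2 - (3/2)·R1
R3 → R3 - (5/2)·R1
R3 → R3 - (19/15)·R2
REF = 
  [    2,    -5,     1,     5]
  [    0,  15/2, -11/2, -21/2]
  [    0,     0, 82/15,  24/5]
Pivot columns: 1, 2, 3 → 3 pivots.
dim(Col(A)) = number of pivot columns = 3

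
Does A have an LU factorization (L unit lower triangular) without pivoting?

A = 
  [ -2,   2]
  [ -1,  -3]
Yes.
A[1,1] = -2 ≠ 0, so Gaussian elimination proceeds without a row swap: multiplier ℓ₂₁ = (-1)/(-2) = 1/2, and U[2,2] = -3 - (1/2)(2) = -4.
L = 
  [  1,   0]
  [1/2,   1]
U = 
  [ -2,   2]
  [  0,  -4]
Check row 2 of LU: [(1/2)(-2), (1/2)(2) + (-4)] = [-1, -3] = row 2 of A ✓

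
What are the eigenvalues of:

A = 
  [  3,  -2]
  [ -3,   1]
λ = 2 + √7, 2 - √7  (≈ 4.646, -0.6458)

tr(A) = 4, det(A) = -3
Characteristic polynomial: λ² - tr(A)λ + det(A) = λ² - 4λ - 3
λ² - 4λ - 3 = 0  ⇒  λ = (4 ± √((-4)² - 4·(-3)))/2 = (4 ± √(28))/2
  = 2 + √7,  2 - √7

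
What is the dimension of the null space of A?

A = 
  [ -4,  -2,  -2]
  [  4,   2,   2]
nullity(A) = 2

Row reduce:
R2 → R2 + (1)·R1
REF = 
  [ -4,  -2,  -2]
  [  0,   0,   0]
Pivot columns: 1 → 1 pivot.
rank(A) = 1, so nullity(A) = 3 - 1 = 2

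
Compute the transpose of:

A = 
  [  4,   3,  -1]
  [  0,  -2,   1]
Aᵀ = 
  [  4,   0]
  [  3,  -2]
  [ -1,   1]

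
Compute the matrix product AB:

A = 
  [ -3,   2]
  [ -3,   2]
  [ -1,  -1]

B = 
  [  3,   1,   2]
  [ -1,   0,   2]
A is 3×2 and B is 2×3, so AB is 3×3. Each entry is (row of A)·(column of B):
AB[1,1] = (-3)(3) + (2)(-1) = -11
AB[1,2] = (-3)(1) + (2)(0) = -3
AB[1,3] = (-3)(2) + (2)(2) = -2
AB[2,1] = (-3)(3) + (2)(-1) = -11
AB[2,2] = (-3)(1) + (2)(0) = -3
AB[2,3] = (-3)(2) + (2)(2) = -2
AB[3,1] = (-1)(3) + (-1)(-1) = -2
AB[3,2] = (-1)(1) + (-1)(0) = -1
AB[3,3] = (-1)(2) + (-1)(2) = -4

AB = 
  [-11,  -3,  -2]
  [-11,  -3,  -2]
  [ -2,  -1,  -4]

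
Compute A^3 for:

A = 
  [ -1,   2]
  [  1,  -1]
A^3 = 
  [ -7,  10]
  [  5,  -7]

A² = A·A:
A²[1,1] = (-1)(-1) + (2)(1) = 3
A²[1,2] = (-1)(2) + (2)(-1) = -4
A²[2,1] = (1)(-1) + (-1)(1) = -2
A²[2,2] = (1)(2) + (-1)(-1) = 3
A² = 
  [  3,  -4]
  [ -2,   3]

A^3 = A^2·A:
A^3[1,1] = (3)(-1) + (-4)(1) = -7
A^3[1,2] = (3)(2) + (-4)(-1) = 10
A^3[2,1] = (-2)(-1) + (3)(1) = 5
A^3[2,2] = (-2)(2) + (3)(-1) = -7
A^3 = 
  [ -7,  10]
  [  5,  -7]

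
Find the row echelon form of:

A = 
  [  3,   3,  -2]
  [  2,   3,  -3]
Row operations:
R2 → R2 - (2/3)·R1

Resulting echelon form:
REF = 
  [   3,    3,   -2]
  [   0,    1, -5/3]

Rank = 2 (number of non-zero pivot rows).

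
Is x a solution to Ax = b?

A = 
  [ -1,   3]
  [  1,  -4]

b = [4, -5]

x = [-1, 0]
No

Ax = [1, -1] ≠ b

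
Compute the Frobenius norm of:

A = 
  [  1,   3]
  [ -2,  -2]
||A||_F = 4.243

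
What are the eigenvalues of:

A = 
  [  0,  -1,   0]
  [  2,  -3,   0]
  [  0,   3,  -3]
Characteristic polynomial: det(λI - A) = λ³ + 6λ² + 11λ + 6
Testing integer divisors of the constant term: p(-1) = 0, so (λ + 1) is a factor:
p(λ) = (λ + 1)(λ² + 5λ + 6)
λ² + 5λ + 6 = (λ + 3)(λ + 2)

λ = -1, -2, -3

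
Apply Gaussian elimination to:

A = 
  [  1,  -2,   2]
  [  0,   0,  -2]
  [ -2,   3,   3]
Row operations:
R3 → R3 + (2)·R1
Swap R2 ↔ R3

Resulting echelon form:
REF = 
  [  1,  -2,   2]
  [  0,  -1,   7]
  [  0,   0,  -2]

Rank = 3 (number of non-zero pivot rows).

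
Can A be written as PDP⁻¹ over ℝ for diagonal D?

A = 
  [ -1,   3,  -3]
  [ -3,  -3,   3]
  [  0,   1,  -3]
No

Characteristic polynomial: det(λI - A) = λ³ + 7λ² + 21λ + 24
By the rational root theorem any rational root is an integer dividing 24; none of those is a root, so p(λ) has no rational roots and hence (being an irreducible cubic) no repeated roots.
Discriminant of the cubic: Δ = -411
Δ < 0 ⇒ one real eigenvalue and a complex-conjugate pair: λ ≈ -2.29 + 2.162i, -2.29 - 2.162i, -2.42
Has complex eigenvalues (not diagonalizable over ℝ).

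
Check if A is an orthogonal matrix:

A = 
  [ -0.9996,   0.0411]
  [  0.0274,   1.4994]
No

AᵀA = 
  [  1,   0]
  [  0,   2.2499]
≠ I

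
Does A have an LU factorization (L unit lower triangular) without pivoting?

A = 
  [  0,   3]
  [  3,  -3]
No.
A[1,1] = 0 but A[2,1] = 3 ≠ 0. Any LU with L unit lower triangular has (LU)[1,1] = U[1,1] and (LU)[2,1] = L[2,1]·U[1,1]; matching A forces U[1,1] = 0, which then forces (LU)[2,1] = 0 ≠ 3. A row swap (pivoting) is required.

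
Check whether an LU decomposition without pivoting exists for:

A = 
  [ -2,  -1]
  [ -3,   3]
Yes.
A[1,1] = -2 ≠ 0, so Gaussian elimination proceeds without a row swap: multiplier ℓ₂₁ = (-3)/(-2) = 3/2, and U[2,2] = 3 - (3/2)(-1) = 9/2.
L = 
  [  1,   0]
  [3/2,   1]
U = 
  [ -2,  -1]
  [  0, 9/2]
Check row 2 of LU: [(3/2)(-2), (3/2)(-1) + (9/2)] = [-3, 3] = row 2 of A ✓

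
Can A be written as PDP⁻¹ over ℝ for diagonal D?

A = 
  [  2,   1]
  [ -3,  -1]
No

tr(A) = 1, det(A) = 1
Characteristic polynomial: λ² - tr(A)λ + det(A) = λ² - λ + 1
λ² - λ + 1 = 0  ⇒  λ = (1 ± √((-1)² - 4·(1)))/2 = (1 ± √(-3))/2
  = (1 + i√3)/2,  (1 - i√3)/2
Eigenvalues: (1 + i√3)/2, (1 - i√3)/2  (≈ 0.5 + 0.866i, 0.5 - 0.866i)
Has complex eigenvalues (not diagonalizable over ℝ).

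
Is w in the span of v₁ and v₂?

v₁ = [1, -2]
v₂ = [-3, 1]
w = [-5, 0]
Yes

Form the augmented matrix and row-reduce:
[v₁|v₂|w] = 
  [  1,  -3,  -5]
  [ -2,   1,   0]
R2 → R2 + (2)·R1
REF = 
  [  1,  -3,  -5]
  [  0,  -5, -10]

No row of the form [0 0 | nonzero], so the system is consistent. Back-substitution gives c₁ = 1, c₂ = 2: w = (1)·v₁ + (2)·v₂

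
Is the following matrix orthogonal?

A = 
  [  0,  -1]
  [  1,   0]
Yes

AᵀA = 
  [  1,   0]
  [  0,   1]
= I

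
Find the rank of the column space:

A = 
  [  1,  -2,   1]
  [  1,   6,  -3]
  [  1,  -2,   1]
dim(Col(A)) = 2

Row reduce:
R2 → R2 - (1)·R1
R3 → R3 - (1)·R1
REF = 
  [  1,  -2,   1]
  [  0,   8,  -4]
  [  0,   0,   0]
Pivot columns: 1, 2 → 2 pivots.
dim(Col(A)) = number of pivot columns = 2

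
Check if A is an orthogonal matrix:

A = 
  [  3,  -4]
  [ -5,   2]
No

AᵀA = 
  [ 34, -22]
  [-22,  20]
≠ I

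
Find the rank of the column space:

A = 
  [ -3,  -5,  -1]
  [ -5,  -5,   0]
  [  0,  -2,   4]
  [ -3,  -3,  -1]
Row reduce:
R2 → R2 - (5/3)·R1
R4 → R4 - (1)·R1
R3 → R3 + (3/5)·R2
R4 → R4 - (3/5)·R2
R4 → R4 + (1/5)·R3
REF = 
  [  -3,   -5,   -1]
  [   0, 10/3,  5/3]
  [   0,    0,    5]
  [   0,    0,    0]
Pivot columns: 1, 2, 3 → 3 pivots.
dim(Col(A)) = number of pivot columns = 3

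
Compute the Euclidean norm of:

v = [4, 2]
4.472

||v||₂ = √((4)² + (2)²) = √20 = 4.472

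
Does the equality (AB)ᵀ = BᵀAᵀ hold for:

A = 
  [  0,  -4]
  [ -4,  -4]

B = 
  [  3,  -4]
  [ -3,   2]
Yes

(AB)ᵀ = 
  [ 12,   0]
  [ -8,   8]

BᵀAᵀ = 
  [ 12,   0]
  [ -8,   8]

Both sides are equal — this is the standard identity (AB)ᵀ = BᵀAᵀ, which holds for all A, B.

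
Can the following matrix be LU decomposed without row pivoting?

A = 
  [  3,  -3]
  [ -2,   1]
Yes.
A[1,1] = 3 ≠ 0, so Gaussian elimination proceeds without a row swap: multiplier ℓ₂₁ = (-2)/(3) = -2/3, and U[2,2] = 1 - (-2/3)(-3) = -1.
L = 
  [   1,    0]
  [-2/3,    1]
U = 
  [  3,  -3]
  [  0,  -1]
Check row 2 of LU: [(-2/3)(3), (-2/3)(-3) + (-1)] = [-2, 1] = row 2 of A ✓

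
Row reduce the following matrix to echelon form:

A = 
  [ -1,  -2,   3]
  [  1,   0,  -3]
Row operations:
R2 → R2 + (1)·R1

Resulting echelon form:
REF = 
  [ -1,  -2,   3]
  [  0,  -2,   0]

Rank = 2 (number of non-zero pivot rows).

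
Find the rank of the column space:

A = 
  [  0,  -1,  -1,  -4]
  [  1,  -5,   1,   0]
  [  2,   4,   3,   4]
dim(Col(A)) = 3

Row reduce:
Swap R1 ↔ R2
R3 → R3 - (2)·R1
R3 → R3 + (14)·R2
REF = 
  [  1,  -5,   1,   0]
  [  0,  -1,  -1,  -4]
  [  0,   0, -13, -52]
Pivot columns: 1, 2, 3 → 3 pivots.
dim(Col(A)) = number of pivot columns = 3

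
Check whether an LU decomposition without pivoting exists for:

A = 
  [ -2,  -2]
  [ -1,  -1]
Yes.
A[1,1] = -2 ≠ 0, so Gaussian elimination proceeds without a row swap: multiplier ℓ₂₁ = (-1)/(-2) = 1/2, and U[2,2] = -1 - (1/2)(-2) = 0.
L = 
  [  1,   0]
  [1/2,   1]
U = 
  [ -2,  -2]
  [  0,   0]
Check row 2 of LU: [(1/2)(-2), (1/2)(-2) + 0] = [-1, -1] = row 2 of A ✓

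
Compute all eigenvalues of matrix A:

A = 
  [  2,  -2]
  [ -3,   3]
tr(A) = 5, det(A) = 0
Characteristic polynomial: λ² - tr(A)λ + det(A) = λ² - 5λ
λ² - 5λ = λ(λ - 5)

λ = 5, 0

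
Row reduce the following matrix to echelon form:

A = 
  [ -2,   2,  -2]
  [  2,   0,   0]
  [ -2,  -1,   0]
Row operations:
R2 → R2 + (1)·R1
R3 → R3 - (1)·R1
R3 → R3 + (3/2)·R2

Resulting echelon form:
REF = 
  [ -2,   2,  -2]
  [  0,   2,  -2]
  [  0,   0,  -1]

Rank = 3 (number of non-zero pivot rows).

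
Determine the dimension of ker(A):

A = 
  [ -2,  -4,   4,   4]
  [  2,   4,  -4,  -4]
nullity(A) = 3

Row reduce:
R2 → R2 + (1)·R1
REF = 
  [ -2,  -4,   4,   4]
  [  0,   0,   0,   0]
Pivot columns: 1 → 1 pivot.
rank(A) = 1, so nullity(A) = 4 - 1 = 3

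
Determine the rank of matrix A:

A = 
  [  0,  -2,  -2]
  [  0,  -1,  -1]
Row reduce:
R2 → R2 - (1/2)·R1
REF = 
  [  0,  -2,  -2]
  [  0,   0,   0]
Pivot columns: 2 → 1 pivot.

rank(A) = 1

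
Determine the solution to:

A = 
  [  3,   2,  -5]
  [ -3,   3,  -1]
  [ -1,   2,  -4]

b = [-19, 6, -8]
x = [-2, 1, 3]

Row reduce the augmented matrix [A|b]:
R2 → R2 + (1)·R1
R3 → R3 + (1/3)·R1
R3 → R3 - (8/15)·R2
REF = 
  [     3,      2,     -5,    -19]
  [     0,      5,     -6,    -13]
  [     0,      0, -37/15,  -37/5]

Back-substitution:
x₃ = (-37/5) / (-37/15) = 3
x₂ = (-13 - (-6)(3)) / 5 = 1
x₁ = (-19 - (2)(1) - (-5)(3)) / 3 = -2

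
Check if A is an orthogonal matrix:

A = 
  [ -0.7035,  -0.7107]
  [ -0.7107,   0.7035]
Yes

AᵀA = 
  [  1,   0]
  [  0,   1]
≈ I (equal to I up to the 4-dp rounding of the entries)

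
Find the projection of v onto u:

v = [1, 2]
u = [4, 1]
v·u = (1)(4) + (2)(1) = 6
u·u = (4)² + (1)² = 17
proj_u(v) = (v·u / u·u) × u = (6/17) × u

proj_u(v) = [24/17, 6/17]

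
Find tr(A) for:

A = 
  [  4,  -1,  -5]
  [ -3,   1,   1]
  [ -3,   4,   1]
6

tr(A) = 4 + 1 + 1 = 6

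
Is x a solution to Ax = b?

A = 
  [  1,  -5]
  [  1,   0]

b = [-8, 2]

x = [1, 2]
No

Ax = [-9, 1] ≠ b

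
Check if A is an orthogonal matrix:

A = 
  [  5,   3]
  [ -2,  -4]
No

AᵀA = 
  [ 29,  23]
  [ 23,  25]
≠ I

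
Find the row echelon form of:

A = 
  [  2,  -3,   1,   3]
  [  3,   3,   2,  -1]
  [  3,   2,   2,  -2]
Row operations:
R2 → R2 - (3/2)·R1
R3 → R3 - (3/2)·R1
R3 → R3 - (13/15)·R2

Resulting echelon form:
REF = 
  [     2,     -3,      1,      3]
  [     0,   15/2,    1/2,  -11/2]
  [     0,      0,   1/15, -26/15]

Rank = 3 (number of non-zero pivot rows).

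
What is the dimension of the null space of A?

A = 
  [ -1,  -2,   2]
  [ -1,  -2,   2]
nullity(A) = 2

Row reduce:
R2 → R2 - (1)·R1
REF = 
  [ -1,  -2,   2]
  [  0,   0,   0]
Pivot columns: 1 → 1 pivot.
rank(A) = 1, so nullity(A) = 3 - 1 = 2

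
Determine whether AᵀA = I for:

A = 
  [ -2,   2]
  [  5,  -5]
No

AᵀA = 
  [ 29, -29]
  [-29,  29]
≠ I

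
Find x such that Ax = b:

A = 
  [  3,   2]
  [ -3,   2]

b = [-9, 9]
x = [-3, 0]

Row reduce the augmented matrix [A|b]:
R2 → R2 + (1)·R1
REF = 
  [  3,   2,  -9]
  [  0,   4,   0]

Back-substitution:
x₂ = 0 / 4 = 0
x₁ = (-9 - (2)(0)) / 3 = -3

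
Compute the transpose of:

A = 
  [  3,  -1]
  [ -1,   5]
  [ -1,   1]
Aᵀ = 
  [  3,  -1,  -1]
  [ -1,   5,   1]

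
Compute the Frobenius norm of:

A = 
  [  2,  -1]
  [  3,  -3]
||A||_F = 4.796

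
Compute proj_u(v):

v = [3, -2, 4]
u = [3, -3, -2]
v·u = (3)(3) + (-2)(-3) + (4)(-2) = 7
u·u = (3)² + (-3)² + (-2)² = 22
proj_u(v) = (v·u / u·u) × u = (7/22) × u

proj_u(v) = [21/22, -21/22, -7/11]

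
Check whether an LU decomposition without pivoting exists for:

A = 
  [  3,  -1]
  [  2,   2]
Yes.
A[1,1] = 3 ≠ 0, so Gaussian elimination proceeds without a row swap: multiplier ℓ₂₁ = (2)/(3) = 2/3, and U[2,2] = 2 - (2/3)(-1) = 8/3.
L = 
  [  1,   0]
  [2/3,   1]
U = 
  [  3,  -1]
  [  0, 8/3]
Check row 2 of LU: [(2/3)(3), (2/3)(-1) + (8/3)] = [2, 2] = row 2 of A ✓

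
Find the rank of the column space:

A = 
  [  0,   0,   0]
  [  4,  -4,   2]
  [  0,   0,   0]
dim(Col(A)) = 1

Row reduce:
Swap R1 ↔ R2
REF = 
  [  4,  -4,   2]
  [  0,   0,   0]
  [  0,   0,   0]
Pivot columns: 1 → 1 pivot.
dim(Col(A)) = number of pivot columns = 1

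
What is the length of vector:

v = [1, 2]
2.236

||v||₂ = √((1)² + (2)²) = √5 = 2.236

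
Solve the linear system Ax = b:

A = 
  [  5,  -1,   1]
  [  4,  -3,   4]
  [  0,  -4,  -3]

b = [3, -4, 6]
Row reduce the augmented matrix [A|b]:
R2 → R2 - (4/5)·R1
R3 → R3 - (20/11)·R2
REF = 
  [     5,     -1,      1,      3]
  [     0,  -11/5,   16/5,  -32/5]
  [     0,      0, -97/11, 194/11]

Back-substitution:
x₃ = (194/11) / (-97/11) = -2
x₂ = (-32/5 - (16/5)(-2)) / (-11/5) = 0
x₁ = (3 - (-1)(0) - (1)(-2)) / 5 = 1

x = [1, 0, -2]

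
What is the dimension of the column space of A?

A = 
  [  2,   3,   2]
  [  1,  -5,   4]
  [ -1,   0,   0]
dim(Col(A)) = 3

Row reduce:
R2 → R2 - (1/2)·R1
R3 → R3 + (1/2)·R1
R3 → R3 + (3/13)·R2
REF = 
  [    2,     3,     2]
  [    0, -13/2,     3]
  [    0,     0, 22/13]
Pivot columns: 1, 2, 3 → 3 pivots.
dim(Col(A)) = number of pivot columns = 3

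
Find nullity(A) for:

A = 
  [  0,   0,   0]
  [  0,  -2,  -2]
nullity(A) = 2

Row reduce:
Swap R1 ↔ R2
REF = 
  [  0,  -2,  -2]
  [  0,   0,   0]
Pivot columns: 2 → 1 pivot.
rank(A) = 1, so nullity(A) = 3 - 1 = 2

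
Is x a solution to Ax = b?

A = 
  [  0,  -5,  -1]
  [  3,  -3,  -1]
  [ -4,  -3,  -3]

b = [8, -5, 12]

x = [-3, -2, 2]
Yes

Ax = [8, -5, 12] = b ✓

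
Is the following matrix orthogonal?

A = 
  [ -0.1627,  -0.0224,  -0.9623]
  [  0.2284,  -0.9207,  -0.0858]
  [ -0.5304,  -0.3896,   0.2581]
No

AᵀA = 
  [  0.3600,   0,   0.0001]
  [  0,   1,   0]
  [  0.0001,   0,   1]
≠ I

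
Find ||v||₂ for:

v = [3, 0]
3

||v||₂ = √((3)² + (0)²) = √9 = 3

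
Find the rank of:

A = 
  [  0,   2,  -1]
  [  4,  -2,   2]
rank(A) = 2

Row reduce:
Swap R1 ↔ R2
REF = 
  [  4,  -2,   2]
  [  0,   2,  -1]
Pivot columns: 1, 2 → 2 pivots.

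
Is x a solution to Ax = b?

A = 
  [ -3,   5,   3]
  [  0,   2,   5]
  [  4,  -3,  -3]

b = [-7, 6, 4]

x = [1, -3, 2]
No

Ax = [-12, 4, 7] ≠ b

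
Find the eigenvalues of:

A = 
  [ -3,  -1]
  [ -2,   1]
tr(A) = -2, det(A) = -5
Characteristic polynomial: λ² - tr(A)λ + det(A) = λ² + 2λ - 5
λ² + 2λ - 5 = 0  ⇒  λ = (-2 ± √((2)² - 4·(-5)))/2 = (-2 ± √(24))/2
  = -1 + √6,  -1 - √6

λ = -1 + √6, -1 - √6  (≈ 1.449, -3.449)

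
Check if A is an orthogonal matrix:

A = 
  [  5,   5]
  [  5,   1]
No

AᵀA = 
  [ 50,  30]
  [ 30,  26]
≠ I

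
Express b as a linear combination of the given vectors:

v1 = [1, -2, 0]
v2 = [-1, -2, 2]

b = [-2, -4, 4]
c1 = 0, c2 = 2

b = 0·v1 + 2·v2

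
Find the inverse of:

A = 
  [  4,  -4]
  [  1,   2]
det(A) = (4)(2) - (-4)(1) = 12
For a 2×2 matrix, A⁻¹ = (1/det(A)) · [[d, -b], [-c, a]]
    = (1/12) · [[2, 4], [-1, 4]]

A⁻¹ = 
  [  1/6,   1/3]
  [-1/12,   1/3]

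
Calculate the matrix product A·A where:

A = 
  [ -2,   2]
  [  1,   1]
A² = A·A:
A²[1,1] = (-2)(-2) + (2)(1) = 6
A²[1,2] = (-2)(2) + (2)(1) = -2
A²[2,1] = (1)(-2) + (1)(1) = -1
A²[2,2] = (1)(2) + (1)(1) = 3
A² = 
  [  6,  -2]
  [ -1,   3]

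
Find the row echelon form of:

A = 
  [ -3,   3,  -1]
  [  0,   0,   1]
Row operations:
No row operations needed (already in echelon form).

Resulting echelon form:
REF = 
  [ -3,   3,  -1]
  [  0,   0,   1]

Rank = 2 (number of non-zero pivot rows).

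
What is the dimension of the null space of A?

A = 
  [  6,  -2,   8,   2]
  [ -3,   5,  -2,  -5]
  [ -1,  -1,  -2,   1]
nullity(A) = 2

Row reduce:
R2 → R2 + (1/2)·R1
R3 → R3 + (1/6)·R1
R3 → R3 + (1/3)·R2
REF = 
  [  6,  -2,   8,   2]
  [  0,   4,   2,  -4]
  [  0,   0,   0,   0]
Pivot columns: 1, 2 → 2 pivots.
rank(A) = 2, so nullity(A) = 4 - 2 = 2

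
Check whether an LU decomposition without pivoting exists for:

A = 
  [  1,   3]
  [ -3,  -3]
Yes.
A[1,1] = 1 ≠ 0, so Gaussian elimination proceeds without a row swap: multiplier ℓ₂₁ = (-3)/(1) = -3, and U[2,2] = -3 - (-3)(3) = 6.
L = 
  [  1,   0]
  [ -3,   1]
U = 
  [  1,   3]
  [  0,   6]
Check row 2 of LU: [(-3)(1), (-3)(3) + 6] = [-3, -3] = row 2 of A ✓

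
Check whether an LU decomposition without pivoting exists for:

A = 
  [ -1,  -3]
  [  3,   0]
Yes.
A[1,1] = -1 ≠ 0, so Gaussian elimination proceeds without a row swap: multiplier ℓ₂₁ = (3)/(-1) = -3, and U[2,2] = 0 - (-3)(-3) = -9.
L = 
  [  1,   0]
  [ -3,   1]
U = 
  [ -1,  -3]
  [  0,  -9]
Check row 2 of LU: [(-3)(-1), (-3)(-3) + (-9)] = [3, 0] = row 2 of A ✓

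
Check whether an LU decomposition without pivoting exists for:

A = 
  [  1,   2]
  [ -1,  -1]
Yes.
A[1,1] = 1 ≠ 0, so Gaussian elimination proceeds without a row swap: multiplier ℓ₂₁ = (-1)/(1) = -1, and U[2,2] = -1 - (-1)(2) = 1.
L = 
  [  1,   0]
  [ -1,   1]
U = 
  [  1,   2]
  [  0,   1]
Check row 2 of LU: [(-1)(1), (-1)(2) + 1] = [-1, -1] = row 2 of A ✓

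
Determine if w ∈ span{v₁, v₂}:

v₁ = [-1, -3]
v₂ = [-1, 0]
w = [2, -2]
Yes

Form the augmented matrix and row-reduce:
[v₁|v₂|w] = 
  [ -1,  -1,   2]
  [ -3,   0,  -2]
R2 → R2 - (3)·R1
REF = 
  [ -1,  -1,   2]
  [  0,   3,  -8]

No row of the form [0 0 | nonzero], so the system is consistent. Back-substitution gives c₁ = 2/3, c₂ = -8/3: w = (2/3)·v₁ + (-8/3)·v₂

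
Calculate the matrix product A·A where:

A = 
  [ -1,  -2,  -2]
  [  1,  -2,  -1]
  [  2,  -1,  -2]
A² = A·A:
A²[1,1] = (-1)(-1) + (-2)(1) + (-2)(2) = -5
A²[1,2] = (-1)(-2) + (-2)(-2) + (-2)(-1) = 8
A²[1,3] = (-1)(-2) + (-2)(-1) + (-2)(-2) = 8
A²[2,1] = (1)(-1) + (-2)(1) + (-1)(2) = -5
A²[2,2] = (1)(-2) + (-2)(-2) + (-1)(-1) = 3
A²[2,3] = (1)(-2) + (-2)(-1) + (-1)(-2) = 2
A²[3,1] = (2)(-1) + (-1)(1) + (-2)(2) = -7
A²[3,2] = (2)(-2) + (-1)(-2) + (-2)(-1) = 0
A²[3,3] = (2)(-2) + (-1)(-1) + (-2)(-2) = 1
A² = 
  [ -5,   8,   8]
  [ -5,   3,   2]
  [ -7,   0,   1]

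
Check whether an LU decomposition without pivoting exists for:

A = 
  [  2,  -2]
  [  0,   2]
Yes.
A[1,1] = 2 ≠ 0, so Gaussian elimination proceeds without a row swap: multiplier ℓ₂₁ = (0)/(2) = 0, and U[2,2] = 2 - (0)(-2) = 2.
L = 
  [  1,   0]
  [  0,   1]
U = 
  [  2,  -2]
  [  0,   2]
Check row 2 of LU: [(0)(2), (0)(-2) + 2] = [0, 2] = row 2 of A ✓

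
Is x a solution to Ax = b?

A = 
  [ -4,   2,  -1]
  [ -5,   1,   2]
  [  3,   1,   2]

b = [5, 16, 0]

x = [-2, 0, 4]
No

Ax = [4, 18, 2] ≠ b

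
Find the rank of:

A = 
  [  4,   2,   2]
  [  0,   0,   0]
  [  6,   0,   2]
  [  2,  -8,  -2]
Row reduce:
R3 → R3 - (3/2)·R1
R4 → R4 - (1/2)·R1
Swap R2 ↔ R3
R4 → R4 - (3)·R2
REF = 
  [  4,   2,   2]
  [  0,  -3,  -1]
  [  0,   0,   0]
  [  0,   0,   0]
Pivot columns: 1, 2 → 2 pivots.

rank(A) = 2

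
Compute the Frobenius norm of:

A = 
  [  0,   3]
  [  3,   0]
||A||_F = 4.243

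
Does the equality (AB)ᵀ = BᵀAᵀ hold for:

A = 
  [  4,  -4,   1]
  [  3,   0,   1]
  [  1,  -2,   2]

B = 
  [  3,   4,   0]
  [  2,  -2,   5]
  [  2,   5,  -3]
Yes

(AB)ᵀ = 
  [  6,  11,   3]
  [ 29,  17,  18]
  [-23,  -3, -16]

BᵀAᵀ = 
  [  6,  11,   3]
  [ 29,  17,  18]
  [-23,  -3, -16]

Both sides are equal — this is the standard identity (AB)ᵀ = BᵀAᵀ, which holds for all A, B.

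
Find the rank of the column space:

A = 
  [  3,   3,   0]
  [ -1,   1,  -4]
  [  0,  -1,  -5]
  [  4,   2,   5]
dim(Col(A)) = 3

Row reduce:
R2 → R2 + (1/3)·R1
R4 → R4 - (4/3)·R1
R3 → R3 + (1/2)·R2
R4 → R4 + (1)·R2
R4 → R4 + (1/7)·R3
REF = 
  [  3,   3,   0]
  [  0,   2,  -4]
  [  0,   0,  -7]
  [  0,   0,   0]
Pivot columns: 1, 2, 3 → 3 pivots.
dim(Col(A)) = number of pivot columns = 3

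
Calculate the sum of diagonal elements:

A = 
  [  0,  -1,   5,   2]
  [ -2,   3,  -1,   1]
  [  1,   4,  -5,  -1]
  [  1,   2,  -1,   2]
0

tr(A) = 0 + 3 + -5 + 2 = 0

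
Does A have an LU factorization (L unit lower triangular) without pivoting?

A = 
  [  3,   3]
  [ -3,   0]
Yes.
A[1,1] = 3 ≠ 0, so Gaussian elimination proceeds without a row swap: multiplier ℓ₂₁ = (-3)/(3) = -1, and U[2,2] = 0 - (-1)(3) = 3.
L = 
  [  1,   0]
  [ -1,   1]
U = 
  [  3,   3]
  [  0,   3]
Check row 2 of LU: [(-1)(3), (-1)(3) + 3] = [-3, 0] = row 2 of A ✓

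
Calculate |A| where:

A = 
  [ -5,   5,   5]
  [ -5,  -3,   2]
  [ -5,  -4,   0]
-65

Cofactor expansion along row 1:
det(A) = (-5)·((-3)(0) - (2)(-4)) - (5)·((-5)(0) - (2)(-5)) + (5)·((-5)(-4) - (-3)(-5))
  = (-5)(8) - (5)(10) + (5)(5)
  = -65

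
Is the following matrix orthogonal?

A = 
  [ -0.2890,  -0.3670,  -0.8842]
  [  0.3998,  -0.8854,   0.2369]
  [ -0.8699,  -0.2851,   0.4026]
Yes

AᵀA = 
  [  1.0001,   0.0001,   0]
  [  0.0001,   0.9999,   0]
  [  0,   0,   1]
≈ I (equal to I up to the 4-dp rounding of the entries)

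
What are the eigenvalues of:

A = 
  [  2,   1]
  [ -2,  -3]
λ = (-1 + √17)/2, (-1 - √17)/2  (≈ 1.562, -2.562)

tr(A) = -1, det(A) = -4
Characteristic polynomial: λ² - tr(A)λ + det(A) = λ² + λ - 4
λ² + λ - 4 = 0  ⇒  λ = (-1 ± √((1)² - 4·(-4)))/2 = (-1 ± √(17))/2
  = (-1 + √17)/2,  (-1 - √17)/2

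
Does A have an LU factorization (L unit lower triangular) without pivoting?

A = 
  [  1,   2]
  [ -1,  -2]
Yes.
A[1,1] = 1 ≠ 0, so Gaussian elimination proceeds without a row swap: multiplier ℓ₂₁ = (-1)/(1) = -1, and U[2,2] = -2 - (-1)(2) = 0.
L = 
  [  1,   0]
  [ -1,   1]
U = 
  [  1,   2]
  [  0,   0]
Check row 2 of LU: [(-1)(1), (-1)(2) + 0] = [-1, -2] = row 2 of A ✓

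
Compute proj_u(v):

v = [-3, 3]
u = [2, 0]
v·u = (-3)(2) + (3)(0) = -6
u·u = (2)² + (0)² = 4
proj_u(v) = (v·u / u·u) × u = (-6/4) × u = (-3/2) × u

proj_u(v) = [-3, 0]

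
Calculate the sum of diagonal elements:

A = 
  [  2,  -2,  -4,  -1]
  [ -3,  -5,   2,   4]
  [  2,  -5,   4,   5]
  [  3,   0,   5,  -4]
-3

tr(A) = 2 + -5 + 4 + -4 = -3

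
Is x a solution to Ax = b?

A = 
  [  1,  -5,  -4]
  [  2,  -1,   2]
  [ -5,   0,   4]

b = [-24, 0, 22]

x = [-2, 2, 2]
No

Ax = [-20, -2, 18] ≠ b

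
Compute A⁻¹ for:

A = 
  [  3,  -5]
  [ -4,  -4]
det(A) = (3)(-4) - (-5)(-4) = -32
For a 2×2 matrix, A⁻¹ = (1/det(A)) · [[d, -b], [-c, a]]
    = (-1/32) · [[-4, 5], [4, 3]]

A⁻¹ = 
  [  1/8, -5/32]
  [ -1/8, -3/32]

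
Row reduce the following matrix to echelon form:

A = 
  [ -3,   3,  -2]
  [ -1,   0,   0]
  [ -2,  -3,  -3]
Row operations:
R2 → R2 - (1/3)·R1
R3 → R3 - (2/3)·R1
R3 → R3 - (5)·R2

Resulting echelon form:
REF = 
  [ -3,   3,  -2]
  [  0,  -1, 2/3]
  [  0,   0,  -5]

Rank = 3 (number of non-zero pivot rows).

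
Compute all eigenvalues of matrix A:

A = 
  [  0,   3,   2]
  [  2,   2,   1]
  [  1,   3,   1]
Characteristic polynomial: det(λI - A) = λ³ - 3λ² - 9λ - 5
Testing integer divisors of the constant term: p(-1) = 0, so (λ + 1) is a factor:
p(λ) = (λ + 1)(λ² - 4λ - 5)
λ² - 4λ - 5 = (λ + 1)(λ - 5)

λ = -1, 5, -1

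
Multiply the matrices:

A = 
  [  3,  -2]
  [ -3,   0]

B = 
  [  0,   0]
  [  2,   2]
A is 2×2 and B is 2×2, so AB is 2×2. Each entry is (row of A)·(column of B):
AB[1,1] = (3)(0) + (-2)(2) = -4
AB[1,2] = (3)(0) + (-2)(2) = -4
AB[2,1] = (-3)(0) + (0)(2) = 0
AB[2,2] = (-3)(0) + (0)(2) = 0

AB = 
  [ -4,  -4]
  [  0,   0]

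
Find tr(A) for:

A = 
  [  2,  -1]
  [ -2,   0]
2

tr(A) = 2 + 0 = 2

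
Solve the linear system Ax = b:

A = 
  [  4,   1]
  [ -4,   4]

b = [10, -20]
Row reduce the augmented matrix [A|b]:
R2 → R2 + (1)·R1
REF = 
  [  4,   1,  10]
  [  0,   5, -10]

Back-substitution:
x₂ = (-10) / 5 = -2
x₁ = (10 - (1)(-2)) / 4 = 3

x = [3, -2]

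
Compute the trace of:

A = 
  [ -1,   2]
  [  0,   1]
0

tr(A) = -1 + 1 = 0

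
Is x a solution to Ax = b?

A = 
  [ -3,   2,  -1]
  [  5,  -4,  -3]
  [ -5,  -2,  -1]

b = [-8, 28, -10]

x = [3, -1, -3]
Yes

Ax = [-8, 28, -10] = b ✓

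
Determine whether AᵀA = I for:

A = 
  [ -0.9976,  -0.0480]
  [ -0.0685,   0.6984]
No

AᵀA = 
  [  0.9999,   0]
  [  0,   0.4901]
≠ I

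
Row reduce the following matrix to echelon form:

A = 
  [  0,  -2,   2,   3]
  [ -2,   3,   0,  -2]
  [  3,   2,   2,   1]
Row operations:
Swap R1 ↔ R2
R3 → R3 + (3/2)·R1
R3 → R3 + (13/4)·R2

Resulting echelon form:
REF = 
  [  -2,    3,    0,   -2]
  [   0,   -2,    2,    3]
  [   0,    0, 17/2, 31/4]

Rank = 3 (number of non-zero pivot rows).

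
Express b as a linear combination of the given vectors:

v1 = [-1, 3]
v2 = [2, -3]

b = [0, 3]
c1 = 2, c2 = 1

b = 2·v1 + 1·v2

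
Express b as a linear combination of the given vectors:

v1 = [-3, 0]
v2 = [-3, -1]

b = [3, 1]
c1 = 0, c2 = -1

b = 0·v1 + -1·v2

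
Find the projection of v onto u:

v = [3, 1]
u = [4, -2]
v·u = (3)(4) + (1)(-2) = 10
u·u = (4)² + (-2)² = 20
proj_u(v) = (v·u / u·u) × u = (10/20) × u = (1/2) × u

proj_u(v) = [2, -1]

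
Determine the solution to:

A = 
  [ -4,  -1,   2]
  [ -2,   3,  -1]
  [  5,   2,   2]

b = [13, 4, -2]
x = [-2, 1, 3]

Row reduce the augmented matrix [A|b]:
R2 → R2 - (1/2)·R1
R3 → R3 + (5/4)·R1
R3 → R3 - (3/14)·R2
REF = 
  [    -4,     -1,      2,     13]
  [     0,    7/2,     -2,   -5/2]
  [     0,      0,  69/14, 207/14]

Back-substitution:
x₃ = (207/14) / (69/14) = 3
x₂ = (-5/2 - (-2)(3)) / (7/2) = 1
x₁ = (13 - (-1)(1) - (2)(3)) / (-4) = -2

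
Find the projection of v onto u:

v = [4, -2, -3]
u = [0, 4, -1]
proj_u(v) = [0, -20/17, 5/17]

v·u = (4)(0) + (-2)(4) + (-3)(-1) = -5
u·u = (0)² + (4)² + (-1)² = 17
proj_u(v) = (v·u / u·u) × u = (-5/17) × u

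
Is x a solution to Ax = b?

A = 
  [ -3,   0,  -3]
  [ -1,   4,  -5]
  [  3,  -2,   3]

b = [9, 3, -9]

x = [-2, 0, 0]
No

Ax = [6, 2, -6] ≠ b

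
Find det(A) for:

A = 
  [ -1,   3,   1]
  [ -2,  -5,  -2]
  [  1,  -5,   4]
63

Cofactor expansion along row 1:
det(A) = (-1)·((-5)(4) - (-2)(-5)) - (3)·((-2)(4) - (-2)(1)) + (1)·((-2)(-5) - (-5)(1))
  = (-1)(-30) - (3)(-6) + (1)(15)
  = 63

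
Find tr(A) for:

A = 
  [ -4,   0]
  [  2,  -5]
-9

tr(A) = -4 + -5 = -9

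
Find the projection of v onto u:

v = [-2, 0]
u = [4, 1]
proj_u(v) = [-32/17, -8/17]

v·u = (-2)(4) + (0)(1) = -8
u·u = (4)² + (1)² = 17
proj_u(v) = (v·u / u·u) × u = (-8/17) × u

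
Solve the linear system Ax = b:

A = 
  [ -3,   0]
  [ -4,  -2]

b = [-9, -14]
x = [3, 1]

Row reduce the augmented matrix [A|b]:
R2 → R2 - (4/3)·R1
REF = 
  [ -3,   0,  -9]
  [  0,  -2,  -2]

Back-substitution:
x₂ = (-2) / (-2) = 1
x₁ = (-9 - (0)(1)) / (-3) = 3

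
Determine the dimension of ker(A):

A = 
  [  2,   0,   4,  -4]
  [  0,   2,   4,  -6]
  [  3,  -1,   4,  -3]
nullity(A) = 2

Row reduce:
R3 → R3 - (3/2)·R1
R3 → R3 + (1/2)·R2
REF = 
  [  2,   0,   4,  -4]
  [  0,   2,   4,  -6]
  [  0,   0,   0,   0]
Pivot columns: 1, 2 → 2 pivots.
rank(A) = 2, so nullity(A) = 4 - 2 = 2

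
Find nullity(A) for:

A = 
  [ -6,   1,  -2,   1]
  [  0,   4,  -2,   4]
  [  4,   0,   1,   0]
nullity(A) = 2

Row reduce:
R3 → R3 + (2/3)·R1
R3 → R3 - (1/6)·R2
REF = 
  [ -6,   1,  -2,   1]
  [  0,   4,  -2,   4]
  [  0,   0,   0,   0]
Pivot columns: 1, 2 → 2 pivots.
rank(A) = 2, so nullity(A) = 4 - 2 = 2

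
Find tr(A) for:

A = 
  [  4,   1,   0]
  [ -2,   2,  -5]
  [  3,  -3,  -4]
2

tr(A) = 4 + 2 + -4 = 2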